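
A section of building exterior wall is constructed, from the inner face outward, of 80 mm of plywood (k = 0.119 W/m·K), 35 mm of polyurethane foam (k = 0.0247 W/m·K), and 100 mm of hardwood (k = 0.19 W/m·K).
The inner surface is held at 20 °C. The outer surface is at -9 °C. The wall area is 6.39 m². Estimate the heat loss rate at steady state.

Q ≈ 70.8 W

Treating each layer as a thermal resistance in series:
R_plywood = L/(kA) = 0.08/(0.119×6.39) = 0.1052 K/W
R_polyurethane foam = L/(kA) = 0.035/(0.0247×6.39) = 0.2218 K/W
R_hardwood = L/(kA) = 0.1/(0.19×6.39) = 0.08237 K/W
R_total = 0.4093 K/W
Q = ΔT / R_total = 29 / 0.4093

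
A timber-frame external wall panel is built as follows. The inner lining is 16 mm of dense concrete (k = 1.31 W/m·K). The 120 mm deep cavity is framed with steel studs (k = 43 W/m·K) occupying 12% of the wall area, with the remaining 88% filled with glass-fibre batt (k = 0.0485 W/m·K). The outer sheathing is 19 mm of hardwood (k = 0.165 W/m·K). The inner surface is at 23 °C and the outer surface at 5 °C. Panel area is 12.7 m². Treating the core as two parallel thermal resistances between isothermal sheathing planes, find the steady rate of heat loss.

Sheathing layers in series; stud and cavity paths in parallel between them.
R_inner = 0.016/(1.31×12.7) = 9.617×10^-4 K/W
R_stud  = 0.12/(43×0.12×12.7) = 0.001831 K/W
R_cav   = 0.12/(0.0485×0.88×12.7) = 0.2214 K/W
1/R_core = 1/R_stud + 1/R_cav → R_core = 0.001816 K/W
R_outer = 0.019/(0.165×12.7) = 0.009067 K/W
R_total = 0.01184 K/W
Q = ΔT/R_total = 18/0.01184

Q ≈ 1520 W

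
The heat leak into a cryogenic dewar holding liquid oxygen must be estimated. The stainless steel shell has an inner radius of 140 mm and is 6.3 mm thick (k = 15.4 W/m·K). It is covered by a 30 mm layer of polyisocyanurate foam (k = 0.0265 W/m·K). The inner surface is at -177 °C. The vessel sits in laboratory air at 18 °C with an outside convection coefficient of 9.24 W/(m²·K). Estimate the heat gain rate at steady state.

Spherical conduction: R = (1/r_in − 1/r_out)/(4πk) per layer; series-sum.
R_stainless steel shell = (1/0.14 − 1/0.1463)/(4π×15.4) = 0.001589 K/W
R_polyisocyanurate foam = (1/0.1463 − 1/0.1763)/(4π×0.0265) = 3.493 K/W
R_outer film = 1/(h·4πr_o²) = 1/(9.24×4π×0.1763²) = 0.2771 K/W
R_total = 3.771 K/W
Q = ΔT/R_total = 195/3.771

Q ≈ 51.7 W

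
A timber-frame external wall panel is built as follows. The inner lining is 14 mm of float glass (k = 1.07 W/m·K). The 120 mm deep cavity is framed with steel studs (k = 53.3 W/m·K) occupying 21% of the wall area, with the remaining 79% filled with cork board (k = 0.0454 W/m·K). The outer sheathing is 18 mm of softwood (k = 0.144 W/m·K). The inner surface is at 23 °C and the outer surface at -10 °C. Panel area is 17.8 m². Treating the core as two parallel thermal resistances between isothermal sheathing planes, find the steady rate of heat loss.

Q ≈ 3950 W

Sheathing layers in series; stud and cavity paths in parallel between them.
R_inner = 0.014/(1.07×17.8) = 7.351×10^-4 K/W
R_stud  = 0.12/(53.3×0.21×17.8) = 6.023×10^-4 K/W
R_cav   = 0.12/(0.0454×0.79×17.8) = 0.188 K/W
1/R_core = 1/R_stud + 1/R_cav → R_core = 6.004×10^-4 K/W
R_outer = 0.018/(0.144×17.8) = 0.007022 K/W
R_total = 0.008358 K/W
Q = ΔT/R_total = 33/0.008358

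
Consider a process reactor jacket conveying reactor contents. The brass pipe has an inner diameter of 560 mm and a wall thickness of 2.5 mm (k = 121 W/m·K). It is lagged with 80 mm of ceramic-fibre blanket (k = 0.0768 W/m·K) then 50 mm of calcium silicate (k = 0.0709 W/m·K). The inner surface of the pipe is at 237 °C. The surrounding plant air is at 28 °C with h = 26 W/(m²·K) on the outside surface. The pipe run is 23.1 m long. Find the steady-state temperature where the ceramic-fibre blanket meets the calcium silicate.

T ≈ 106 °C

Cylindrical conduction, so R = ln(r₂/r₁)/(2πkL) per layer, in series:
R_brass pipe wall = ln(282.5/280)/(2π×121×23.1) = 5.061×10^-7 K/W
R_ceramic-fibre blanket = ln(362.5/282.5)/(2π×0.0768×23.1) = 0.02237 K/W
R_calcium silicate = ln(412.5/362.5)/(2π×0.0709×23.1) = 0.01256 K/W
R_outer film = 1/(h_o·2πr_oL) = 1/(26×2π×0.4125×23.1) = 6.424×10^-4 K/W
R_total = 0.03557 K/W
Q = ΔT/R_total = 209/0.03557
Q = 5880 W
T_interface = T_inner − Q·ΣR(inner→interface) = 237 − 5880×0.02237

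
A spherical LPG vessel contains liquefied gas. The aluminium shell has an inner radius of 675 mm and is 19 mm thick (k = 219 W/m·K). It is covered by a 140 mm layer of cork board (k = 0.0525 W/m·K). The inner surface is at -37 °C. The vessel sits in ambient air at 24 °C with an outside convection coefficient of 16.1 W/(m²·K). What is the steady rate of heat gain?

Q ≈ 163 W

Each spherical layer contributes R = (1/r_i − 1/r_o)/(4πk):
R_aluminium shell = (1/0.675 − 1/0.694)/(4π×219) = 1.474×10^-5 K/W
R_cork board = (1/0.694 − 1/0.834)/(4π×0.0525) = 0.3666 K/W
R_outer film = 1/(h·4πr_o²) = 1/(16.1×4π×0.834²) = 0.007106 K/W
R_total = 0.3738 K/W
Q = ΔT/R_total = 61/0.3738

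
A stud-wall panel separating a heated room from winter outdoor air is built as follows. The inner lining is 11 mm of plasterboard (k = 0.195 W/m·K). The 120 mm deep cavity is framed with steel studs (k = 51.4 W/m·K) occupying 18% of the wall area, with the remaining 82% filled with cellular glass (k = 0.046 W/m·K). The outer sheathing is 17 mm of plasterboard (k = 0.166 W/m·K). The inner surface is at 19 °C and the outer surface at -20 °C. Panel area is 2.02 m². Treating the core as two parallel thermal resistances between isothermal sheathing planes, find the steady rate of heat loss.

Sheathing layers in series; stud and cavity paths in parallel between them.
R_inner = 0.011/(0.195×2.02) = 0.02793 K/W
R_stud  = 0.12/(51.4×0.18×2.02) = 0.006421 K/W
R_cav   = 0.12/(0.046×0.82×2.02) = 1.575 K/W
1/R_core = 1/R_stud + 1/R_cav → R_core = 0.006395 K/W
R_outer = 0.017/(0.166×2.02) = 0.0507 K/W
R_total = 0.08502 K/W
Q = ΔT/R_total = 39/0.08502

Q ≈ 459 W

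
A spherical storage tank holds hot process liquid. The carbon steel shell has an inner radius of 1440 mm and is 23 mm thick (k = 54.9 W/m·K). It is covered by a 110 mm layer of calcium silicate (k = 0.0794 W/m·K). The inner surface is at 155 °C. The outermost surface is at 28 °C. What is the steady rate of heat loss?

Spherical conduction: R = (1/r_in − 1/r_out)/(4πk) per layer; series-sum.
R_carbon steel shell = (1/1.44 − 1/1.463)/(4π×54.9) = 1.582×10^-5 K/W
R_calcium silicate = (1/1.463 − 1/1.573)/(4π×0.0794) = 0.04791 K/W
R_total = 0.04792 K/W
Q = ΔT/R_total = 127/0.04792

Q ≈ 2650 W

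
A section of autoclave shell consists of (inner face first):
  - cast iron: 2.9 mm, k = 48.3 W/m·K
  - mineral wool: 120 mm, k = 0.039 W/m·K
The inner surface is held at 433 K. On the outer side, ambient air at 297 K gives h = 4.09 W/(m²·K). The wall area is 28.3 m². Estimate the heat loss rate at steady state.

Q ≈ 1160 W

Thermal resistances in series:
R_cast iron = L/(kA) = 0.0029/(48.3×28.3) = 2.122×10^-6 K/W
R_mineral wool = L/(kA) = 0.12/(0.039×28.3) = 0.1087 K/W
R_outer film = 1/(h_o·A) = 1/(4.09×28.3) = 0.00864 K/W
R_total = 0.1174 K/W
Q = ΔT / R_total = 136 / 0.1174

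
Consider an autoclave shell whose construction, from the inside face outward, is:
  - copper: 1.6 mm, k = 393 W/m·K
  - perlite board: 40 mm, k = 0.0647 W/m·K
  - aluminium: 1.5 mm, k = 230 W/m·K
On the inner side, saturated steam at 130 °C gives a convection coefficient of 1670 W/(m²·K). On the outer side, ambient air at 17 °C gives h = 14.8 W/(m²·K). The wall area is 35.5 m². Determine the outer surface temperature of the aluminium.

Series thermal resistances:
R_inner film = 1/(h_i·A) = 1/(1670×35.5) = 1.687×10^-5 K/W
R_copper = L/(kA) = 0.0016/(393×35.5) = 1.147×10^-7 K/W
R_perlite board = L/(kA) = 0.04/(0.0647×35.5) = 0.01742 K/W
R_aluminium = L/(kA) = 0.0015/(230×35.5) = 1.837×10^-7 K/W
R_outer film = 1/(h_o·A) = 1/(14.8×35.5) = 0.001903 K/W
R_total = 0.01934 K/W;  Q = ΔT/R_total = 113/0.01934 = 5844 W
T_interface = T_inner − Q·ΣR(inner→interface) = 130 − 5840×0.01743

T ≈ 28.1 °C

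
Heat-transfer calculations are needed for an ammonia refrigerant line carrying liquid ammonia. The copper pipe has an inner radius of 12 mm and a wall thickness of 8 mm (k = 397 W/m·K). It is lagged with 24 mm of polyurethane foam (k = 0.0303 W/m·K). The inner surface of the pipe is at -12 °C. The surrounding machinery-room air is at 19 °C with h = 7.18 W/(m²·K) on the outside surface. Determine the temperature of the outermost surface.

Radial resistances (cylindrical: R_cond = ln(r_o/r_i)/(2πkL), R_conv = 1/(h·2πrL)):
R_copper pipe wall = ln(20/12)/(2π×397×1) = 2.048×10^-4 K/W
R_polyurethane foam = ln(44/20)/(2π×0.0303×1) = 4.141 K/W
R_outer film = 1/(h_o·2πr_oL) = 1/(7.18×2π×0.044×1) = 0.5038 K/W
R_total = 4.645 K/W
Q = ΔT/R_total = 31/4.645
Q = 6.67 W/m
T_interface = T_inner + Q·ΣR(inner→interface) = -12 + 6.67×4.142

T ≈ 15.6 °C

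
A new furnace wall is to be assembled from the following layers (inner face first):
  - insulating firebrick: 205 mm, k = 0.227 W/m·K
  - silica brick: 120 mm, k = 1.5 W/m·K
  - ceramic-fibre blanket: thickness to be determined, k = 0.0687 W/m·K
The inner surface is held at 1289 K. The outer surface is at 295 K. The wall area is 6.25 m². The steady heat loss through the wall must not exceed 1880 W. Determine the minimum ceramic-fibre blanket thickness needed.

L ≈ 159 mm

Treating each layer as a thermal resistance in series:
R_insulating firebrick = L/(kA) = 0.205/(0.227×6.25) = 0.1445 K/W
R_silica brick = L/(kA) = 0.12/(1.5×6.25) = 0.0128 K/W
Sum of the known resistances R_other = 0.1573 K/W
Required total resistance R_tot = ΔT/Q_allow = 994/1880 = 0.5287 K/W
R_ceramic-fibre blanket = R_tot − R_other = 0.3714 K/W
L = R·k·A = 0.3714×0.0687×6.25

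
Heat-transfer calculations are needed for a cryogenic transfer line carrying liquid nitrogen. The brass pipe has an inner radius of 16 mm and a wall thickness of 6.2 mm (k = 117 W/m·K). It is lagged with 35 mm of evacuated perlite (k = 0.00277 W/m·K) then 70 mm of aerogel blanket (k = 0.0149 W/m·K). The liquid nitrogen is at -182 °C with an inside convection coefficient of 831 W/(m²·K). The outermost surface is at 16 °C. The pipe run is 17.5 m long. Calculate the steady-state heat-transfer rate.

Q ≈ 55.1 W

Treating each annulus and film as a series resistance:
R_inner film = 1/(h_i·2πr₁L) = 1/(831×2π×0.016×17.5) = 6.84×10^-4 K/W
R_brass pipe wall = ln(22.2/16)/(2π×117×17.5) = 2.546×10^-5 K/W
R_evacuated perlite = ln(57.2/22.2)/(2π×0.00277×17.5) = 3.107 K/W
R_aerogel blanket = ln(127.2/57.2)/(2π×0.0149×17.5) = 0.4878 K/W
R_total = 3.596 K/W
Q = ΔT/R_total = 198/3.596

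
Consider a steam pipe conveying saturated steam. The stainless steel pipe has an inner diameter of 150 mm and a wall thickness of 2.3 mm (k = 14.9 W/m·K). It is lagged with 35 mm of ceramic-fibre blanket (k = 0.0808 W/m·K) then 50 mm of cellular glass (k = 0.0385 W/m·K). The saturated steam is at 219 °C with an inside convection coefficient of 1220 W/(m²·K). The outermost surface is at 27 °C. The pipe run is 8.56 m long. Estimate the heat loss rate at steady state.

Cylindrical conduction, so R = ln(r₂/r₁)/(2πkL) per layer, in series:
R_inner film = 1/(h_i·2πr₁L) = 1/(1220×2π×0.075×8.56) = 2.032×10^-4 K/W
R_stainless steel pipe wall = ln(77.3/75)/(2π×14.9×8.56) = 3.769×10^-5 K/W
R_ceramic-fibre blanket = ln(112.3/77.3)/(2π×0.0808×8.56) = 0.08594 K/W
R_cellular glass = ln(162.3/112.3)/(2π×0.0385×8.56) = 0.1779 K/W
R_total = 0.264 K/W
Q = ΔT/R_total = 192/0.264

Q ≈ 727 W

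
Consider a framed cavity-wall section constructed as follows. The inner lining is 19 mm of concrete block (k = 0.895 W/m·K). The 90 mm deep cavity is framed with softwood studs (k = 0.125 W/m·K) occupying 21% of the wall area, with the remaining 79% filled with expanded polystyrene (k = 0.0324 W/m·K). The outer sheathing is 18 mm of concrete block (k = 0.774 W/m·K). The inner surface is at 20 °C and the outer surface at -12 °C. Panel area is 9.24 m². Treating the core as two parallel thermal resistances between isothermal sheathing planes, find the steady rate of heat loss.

Q ≈ 166 W

Sheathing layers in series; stud and cavity paths in parallel between them.
R_inner = 0.019/(0.895×9.24) = 0.002298 K/W
R_stud  = 0.09/(0.125×0.21×9.24) = 0.3711 K/W
R_cav   = 0.09/(0.0324×0.79×9.24) = 0.3805 K/W
1/R_core = 1/R_stud + 1/R_cav → R_core = 0.1879 K/W
R_outer = 0.018/(0.774×9.24) = 0.002517 K/W
R_total = 0.1927 K/W
Q = ΔT/R_total = 32/0.1927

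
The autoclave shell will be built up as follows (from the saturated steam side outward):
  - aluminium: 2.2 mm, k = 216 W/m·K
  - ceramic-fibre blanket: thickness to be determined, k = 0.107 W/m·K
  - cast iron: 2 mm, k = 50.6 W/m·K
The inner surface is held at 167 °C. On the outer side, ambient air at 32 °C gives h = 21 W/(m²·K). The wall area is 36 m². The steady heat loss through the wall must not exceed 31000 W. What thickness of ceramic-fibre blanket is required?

L ≈ 11.7 mm

Using the resistance-network approach (series):
R_aluminium = L/(kA) = 0.0022/(216×36) = 2.829×10^-7 K/W
R_cast iron = L/(kA) = 0.002/(50.6×36) = 1.098×10^-6 K/W
R_outer film = 1/(h_o·A) = 1/(21×36) = 0.001323 K/W
Sum of the known resistances R_other = 0.001324 K/W
Required total resistance R_tot = ΔT/Q_allow = 135/31000 = 0.004355 K/W
R_ceramic-fibre blanket = R_tot − R_other = 0.003031 K/W
L = R·k·A = 0.003031×0.107×36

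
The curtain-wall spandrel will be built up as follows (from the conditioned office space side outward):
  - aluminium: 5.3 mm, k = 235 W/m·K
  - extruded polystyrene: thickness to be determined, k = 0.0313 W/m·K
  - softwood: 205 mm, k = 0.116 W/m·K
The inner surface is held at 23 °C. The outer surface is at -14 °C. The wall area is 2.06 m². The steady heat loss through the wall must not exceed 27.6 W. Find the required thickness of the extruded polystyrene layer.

L ≈ 31.1 mm

Thermal resistances in series:
R_aluminium = L/(kA) = 0.0053/(235×2.06) = 1.095×10^-5 K/W
R_softwood = L/(kA) = 0.205/(0.116×2.06) = 0.8579 K/W
Sum of the known resistances R_other = 0.8579 K/W
Required total resistance R_tot = ΔT/Q_allow = 37/27.6 = 1.341 K/W
R_extruded polystyrene = R_tot − R_other = 0.4827 K/W
L = R·k·A = 0.4827×0.0313×2.06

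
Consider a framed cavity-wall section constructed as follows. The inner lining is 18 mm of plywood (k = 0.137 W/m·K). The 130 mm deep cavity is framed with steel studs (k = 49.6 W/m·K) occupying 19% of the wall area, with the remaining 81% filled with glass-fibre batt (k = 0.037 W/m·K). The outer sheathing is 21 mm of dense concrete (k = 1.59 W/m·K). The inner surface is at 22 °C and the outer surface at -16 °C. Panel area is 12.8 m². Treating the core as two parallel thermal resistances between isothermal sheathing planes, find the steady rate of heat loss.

Q ≈ 3070 W

Sheathing layers in series; stud and cavity paths in parallel between them.
R_inner = 0.018/(0.137×12.8) = 0.01026 K/W
R_stud  = 0.13/(49.6×0.19×12.8) = 0.001078 K/W
R_cav   = 0.13/(0.037×0.81×12.8) = 0.3389 K/W
1/R_core = 1/R_stud + 1/R_cav → R_core = 0.001074 K/W
R_outer = 0.021/(1.59×12.8) = 0.001032 K/W
R_total = 0.01237 K/W
Q = ΔT/R_total = 38/0.01237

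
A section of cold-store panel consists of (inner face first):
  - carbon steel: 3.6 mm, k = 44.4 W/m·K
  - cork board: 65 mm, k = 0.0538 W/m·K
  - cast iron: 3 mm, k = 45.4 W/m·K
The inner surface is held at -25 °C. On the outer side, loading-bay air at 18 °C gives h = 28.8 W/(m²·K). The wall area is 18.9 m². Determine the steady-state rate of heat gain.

Q ≈ 654 W

Treating each layer as a thermal resistance in series:
R_carbon steel = L/(kA) = 0.0036/(44.4×18.9) = 4.29×10^-6 K/W
R_cork board = L/(kA) = 0.065/(0.0538×18.9) = 0.06392 K/W
R_cast iron = L/(kA) = 0.003/(45.4×18.9) = 3.496×10^-6 K/W
R_outer film = 1/(h_o·A) = 1/(28.8×18.9) = 0.001837 K/W
R_total = 0.06577 K/W
Q = ΔT / R_total = 43 / 0.06577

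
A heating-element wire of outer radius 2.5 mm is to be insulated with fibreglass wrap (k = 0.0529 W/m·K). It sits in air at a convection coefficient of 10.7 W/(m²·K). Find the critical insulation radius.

r_cr ≈ 4.94 mm

For a cylinder r_cr = k/h = 0.0529/10.7
r_cr = 4.94 mm; since the bare radius (2.5 mm) is below r_cr, adding a thin layer of insulation will *increase* heat loss.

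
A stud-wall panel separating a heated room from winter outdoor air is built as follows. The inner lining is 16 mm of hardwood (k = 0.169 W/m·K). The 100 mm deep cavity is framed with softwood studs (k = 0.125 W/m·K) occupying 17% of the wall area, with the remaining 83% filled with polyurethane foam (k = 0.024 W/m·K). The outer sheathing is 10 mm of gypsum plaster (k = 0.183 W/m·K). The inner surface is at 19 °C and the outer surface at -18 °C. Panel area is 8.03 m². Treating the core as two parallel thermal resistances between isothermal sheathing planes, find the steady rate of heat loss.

Q ≈ 115 W

Sheathing layers in series; stud and cavity paths in parallel between them.
R_inner = 0.016/(0.169×8.03) = 0.01179 K/W
R_stud  = 0.1/(0.125×0.17×8.03) = 0.586 K/W
R_cav   = 0.1/(0.024×0.83×8.03) = 0.6252 K/W
1/R_core = 1/R_stud + 1/R_cav → R_core = 0.3025 K/W
R_outer = 0.01/(0.183×8.03) = 0.006805 K/W
R_total = 0.3211 K/W
Q = ΔT/R_total = 37/0.3211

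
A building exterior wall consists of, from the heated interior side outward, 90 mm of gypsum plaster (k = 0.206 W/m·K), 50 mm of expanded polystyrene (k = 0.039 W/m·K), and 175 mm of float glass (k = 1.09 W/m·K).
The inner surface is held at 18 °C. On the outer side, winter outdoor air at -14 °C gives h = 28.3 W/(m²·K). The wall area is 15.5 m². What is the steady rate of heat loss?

Q ≈ 259 W

Using the resistance-network approach (series):
R_gypsum plaster = L/(kA) = 0.09/(0.206×15.5) = 0.02819 K/W
R_expanded polystyrene = L/(kA) = 0.05/(0.039×15.5) = 0.08271 K/W
R_float glass = L/(kA) = 0.175/(1.09×15.5) = 0.01036 K/W
R_outer film = 1/(h_o·A) = 1/(28.3×15.5) = 0.00228 K/W
R_total = 0.1235 K/W
Q = ΔT / R_total = 32 / 0.1235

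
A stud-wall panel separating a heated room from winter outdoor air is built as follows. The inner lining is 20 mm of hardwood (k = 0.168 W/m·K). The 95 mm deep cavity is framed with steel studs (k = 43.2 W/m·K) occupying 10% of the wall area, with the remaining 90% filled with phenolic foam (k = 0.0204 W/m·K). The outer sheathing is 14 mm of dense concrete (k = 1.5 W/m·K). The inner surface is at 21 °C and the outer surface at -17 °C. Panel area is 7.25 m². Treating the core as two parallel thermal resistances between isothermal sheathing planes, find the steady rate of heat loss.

Q ≈ 1830 W

Sheathing layers in series; stud and cavity paths in parallel between them.
R_inner = 0.02/(0.168×7.25) = 0.01642 K/W
R_stud  = 0.095/(43.2×0.1×7.25) = 0.003033 K/W
R_cav   = 0.095/(0.0204×0.9×7.25) = 0.7137 K/W
1/R_core = 1/R_stud + 1/R_cav → R_core = 0.00302 K/W
R_outer = 0.014/(1.5×7.25) = 0.001287 K/W
R_total = 0.02073 K/W
Q = ΔT/R_total = 38/0.02073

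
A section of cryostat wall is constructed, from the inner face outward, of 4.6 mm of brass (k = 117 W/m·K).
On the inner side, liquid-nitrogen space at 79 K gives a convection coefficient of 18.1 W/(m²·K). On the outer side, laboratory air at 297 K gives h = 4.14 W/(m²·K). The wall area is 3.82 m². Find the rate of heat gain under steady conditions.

Q ≈ 2810 W

Model the wall as resistances in series:
R_inner film = 1/(h_i·A) = 1/(18.1×3.82) = 0.01446 K/W
R_brass = L/(kA) = 0.0046/(117×3.82) = 1.029×10^-5 K/W
R_outer film = 1/(h_o·A) = 1/(4.14×3.82) = 0.06323 K/W
R_total = 0.07771 K/W
Q = ΔT / R_total = 218 / 0.07771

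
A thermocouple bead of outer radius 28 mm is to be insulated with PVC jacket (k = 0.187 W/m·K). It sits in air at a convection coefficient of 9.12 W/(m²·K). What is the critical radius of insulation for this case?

r_cr ≈ 41 mm

For a sphere r_cr = 2k/h = 2×0.187/9.12
r_cr = 41 mm; since the bare radius (28 mm) is below r_cr, adding a thin layer of insulation will *increase* heat loss.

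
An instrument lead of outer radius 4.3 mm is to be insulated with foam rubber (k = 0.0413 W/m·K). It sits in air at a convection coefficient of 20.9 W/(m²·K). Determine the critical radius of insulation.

r_cr ≈ 1.98 mm

For a cylinder r_cr = k/h = 0.0413/20.9
r_cr = 1.98 mm; since the bare radius (4.3 mm) is above r_cr, any added insulation will reduce heat loss.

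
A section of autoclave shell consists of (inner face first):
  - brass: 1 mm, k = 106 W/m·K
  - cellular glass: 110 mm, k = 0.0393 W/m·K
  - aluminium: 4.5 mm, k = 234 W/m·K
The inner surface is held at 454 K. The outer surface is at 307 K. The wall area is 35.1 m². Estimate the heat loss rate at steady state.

Q ≈ 1840 W

Using the resistance-network approach (series):
R_brass = L/(kA) = 0.001/(106×35.1) = 2.688×10^-7 K/W
R_cellular glass = L/(kA) = 0.11/(0.0393×35.1) = 0.07974 K/W
R_aluminium = L/(kA) = 0.0045/(234×35.1) = 5.479×10^-7 K/W
R_total = 0.07974 K/W
Q = ΔT / R_total = 147 / 0.07974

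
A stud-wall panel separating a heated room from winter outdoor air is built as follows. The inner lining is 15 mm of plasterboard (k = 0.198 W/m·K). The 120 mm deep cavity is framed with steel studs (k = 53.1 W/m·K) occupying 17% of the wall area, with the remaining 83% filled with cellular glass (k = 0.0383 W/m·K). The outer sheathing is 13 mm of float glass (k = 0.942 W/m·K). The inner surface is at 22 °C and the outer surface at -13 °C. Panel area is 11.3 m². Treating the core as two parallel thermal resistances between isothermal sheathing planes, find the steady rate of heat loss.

Q ≈ 3850 W

Sheathing layers in series; stud and cavity paths in parallel between them.
R_inner = 0.015/(0.198×11.3) = 0.006704 K/W
R_stud  = 0.12/(53.1×0.17×11.3) = 0.001176 K/W
R_cav   = 0.12/(0.0383×0.83×11.3) = 0.3341 K/W
1/R_core = 1/R_stud + 1/R_cav → R_core = 0.001172 K/W
R_outer = 0.013/(0.942×11.3) = 0.001221 K/W
R_total = 0.009098 K/W
Q = ΔT/R_total = 35/0.009098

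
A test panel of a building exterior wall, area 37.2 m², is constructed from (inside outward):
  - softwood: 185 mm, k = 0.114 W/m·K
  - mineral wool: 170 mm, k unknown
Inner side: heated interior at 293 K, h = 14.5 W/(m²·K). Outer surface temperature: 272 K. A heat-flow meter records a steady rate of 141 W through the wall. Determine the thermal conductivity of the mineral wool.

k ≈ 0.0442 W/(m·K)

Treating each layer as a thermal resistance in series:
R_inner film = 1/(h_i·A) = 1/(14.5×37.2) = 0.001854 K/W
R_softwood = L/(kA) = 0.185/(0.114×37.2) = 0.04362 K/W
Sum of known resistances R_other = 0.04548 K/W
Total R = ΔT/Q = 21/141 = 0.1489 K/W
R_mineral wool = R_total − R_other = 0.1035 K/W
k = L/(R·A) = 0.17/(0.1035×37.2)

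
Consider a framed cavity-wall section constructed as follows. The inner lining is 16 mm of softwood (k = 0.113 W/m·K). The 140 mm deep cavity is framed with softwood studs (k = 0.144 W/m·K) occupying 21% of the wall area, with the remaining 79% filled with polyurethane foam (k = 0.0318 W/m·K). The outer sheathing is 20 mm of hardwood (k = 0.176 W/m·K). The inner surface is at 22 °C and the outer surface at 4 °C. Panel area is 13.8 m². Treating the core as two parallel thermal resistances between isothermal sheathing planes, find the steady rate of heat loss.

Sheathing layers in series; stud and cavity paths in parallel between them.
R_inner = 0.016/(0.113×13.8) = 0.01026 K/W
R_stud  = 0.14/(0.144×0.21×13.8) = 0.3355 K/W
R_cav   = 0.14/(0.0318×0.79×13.8) = 0.4038 K/W
1/R_core = 1/R_stud + 1/R_cav → R_core = 0.1832 K/W
R_outer = 0.02/(0.176×13.8) = 0.008235 K/W
R_total = 0.2017 K/W
Q = ΔT/R_total = 18/0.2017

Q ≈ 89.2 W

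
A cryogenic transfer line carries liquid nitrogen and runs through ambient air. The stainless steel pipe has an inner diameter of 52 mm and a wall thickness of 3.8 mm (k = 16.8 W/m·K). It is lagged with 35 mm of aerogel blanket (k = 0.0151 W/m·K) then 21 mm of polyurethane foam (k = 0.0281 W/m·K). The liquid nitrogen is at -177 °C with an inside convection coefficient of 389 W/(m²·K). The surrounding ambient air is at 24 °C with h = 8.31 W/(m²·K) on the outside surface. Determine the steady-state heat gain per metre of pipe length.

Cylindrical conduction, so R = ln(r₂/r₁)/(2πkL) per layer, in series:
R_inner film = 1/(h_i·2πr₁L) = 1/(389×2π×0.026×1) = 0.01574 K/W
R_stainless steel pipe wall = ln(29.8/26)/(2π×16.8×1) = 0.001292 K/W
R_aerogel blanket = ln(64.8/29.8)/(2π×0.0151×1) = 8.187 K/W
R_polyurethane foam = ln(85.8/64.8)/(2π×0.0281×1) = 1.59 K/W
R_outer film = 1/(h_o·2πr_oL) = 1/(8.31×2π×0.0858×1) = 0.2232 K/W
R_total = 10.02 K/W
Q = ΔT/R_total = 201/10.02

q′ ≈ 20.1 W/m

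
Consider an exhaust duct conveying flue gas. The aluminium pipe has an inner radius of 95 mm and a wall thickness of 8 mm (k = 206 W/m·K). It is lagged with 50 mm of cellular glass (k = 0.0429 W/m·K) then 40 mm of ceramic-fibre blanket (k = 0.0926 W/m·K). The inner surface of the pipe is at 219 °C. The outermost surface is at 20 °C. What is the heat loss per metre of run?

q′ ≈ 107 W/m

For a radial system each layer contributes R = ln(r_out/r_in)/(2πkL); films add R = 1/(hA).
R_aluminium pipe wall = ln(103/95)/(2π×206×1) = 6.247×10^-5 K/W
R_cellular glass = ln(153/103)/(2π×0.0429×1) = 1.468 K/W
R_ceramic-fibre blanket = ln(193/153)/(2π×0.0926×1) = 0.3992 K/W
R_total = 1.867 K/W
Q = ΔT/R_total = 199/1.867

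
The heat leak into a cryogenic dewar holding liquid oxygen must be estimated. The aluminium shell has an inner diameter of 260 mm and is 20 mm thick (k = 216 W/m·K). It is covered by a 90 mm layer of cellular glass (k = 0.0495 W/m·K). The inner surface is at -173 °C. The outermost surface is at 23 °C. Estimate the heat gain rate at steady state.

Radial (spherical) resistances in series:
R_aluminium shell = (1/0.13 − 1/0.15)/(4π×216) = 3.779×10^-4 K/W
R_cellular glass = (1/0.15 − 1/0.24)/(4π×0.0495) = 4.019 K/W
R_total = 4.019 K/W
Q = ΔT/R_total = 196/4.019

Q ≈ 48.8 W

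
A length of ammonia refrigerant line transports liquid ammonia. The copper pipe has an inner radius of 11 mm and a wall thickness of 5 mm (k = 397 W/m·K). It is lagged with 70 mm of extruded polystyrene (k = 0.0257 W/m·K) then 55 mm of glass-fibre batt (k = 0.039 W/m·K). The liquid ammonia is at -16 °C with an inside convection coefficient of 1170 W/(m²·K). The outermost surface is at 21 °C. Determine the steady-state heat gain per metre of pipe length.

q′ ≈ 2.97 W/m

Radial resistances (cylindrical: R_cond = ln(r_o/r_i)/(2πkL), R_conv = 1/(h·2πrL)):
R_inner film = 1/(h_i·2πr₁L) = 1/(1170×2π×0.011×1) = 0.01237 K/W
R_copper pipe wall = ln(16/11)/(2π×397×1) = 1.502×10^-4 K/W
R_extruded polystyrene = ln(86/16)/(2π×0.0257×1) = 10.41 K/W
R_glass-fibre batt = ln(141/86)/(2π×0.039×1) = 2.018 K/W
R_total = 12.44 K/W
Q = ΔT/R_total = 37/12.44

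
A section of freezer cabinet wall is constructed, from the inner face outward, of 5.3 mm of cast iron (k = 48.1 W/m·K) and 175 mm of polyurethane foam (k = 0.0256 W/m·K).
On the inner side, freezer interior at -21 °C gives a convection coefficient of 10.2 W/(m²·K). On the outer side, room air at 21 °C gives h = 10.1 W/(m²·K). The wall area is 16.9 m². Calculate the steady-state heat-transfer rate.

Thermal resistances in series:
R_inner film = 1/(h_i·A) = 1/(10.2×16.9) = 0.005801 K/W
R_cast iron = L/(kA) = 0.0053/(48.1×16.9) = 6.52×10^-6 K/W
R_polyurethane foam = L/(kA) = 0.175/(0.0256×16.9) = 0.4045 K/W
R_outer film = 1/(h_o·A) = 1/(10.1×16.9) = 0.005859 K/W
R_total = 0.4162 K/W
Q = ΔT / R_total = 42 / 0.4162

Q ≈ 101 W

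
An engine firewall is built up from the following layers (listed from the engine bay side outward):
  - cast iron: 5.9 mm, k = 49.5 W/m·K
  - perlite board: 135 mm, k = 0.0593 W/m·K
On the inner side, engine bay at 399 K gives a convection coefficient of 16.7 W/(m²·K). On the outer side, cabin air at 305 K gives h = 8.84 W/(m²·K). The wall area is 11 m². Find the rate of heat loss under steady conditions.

Q ≈ 422 W

Model the wall as resistances in series:
R_inner film = 1/(h_i·A) = 1/(16.7×11) = 0.005444 K/W
R_cast iron = L/(kA) = 0.0059/(49.5×11) = 1.084×10^-5 K/W
R_perlite board = L/(kA) = 0.135/(0.0593×11) = 0.207 K/W
R_outer film = 1/(h_o·A) = 1/(8.84×11) = 0.01028 K/W
R_total = 0.2227 K/W
Q = ΔT / R_total = 94 / 0.2227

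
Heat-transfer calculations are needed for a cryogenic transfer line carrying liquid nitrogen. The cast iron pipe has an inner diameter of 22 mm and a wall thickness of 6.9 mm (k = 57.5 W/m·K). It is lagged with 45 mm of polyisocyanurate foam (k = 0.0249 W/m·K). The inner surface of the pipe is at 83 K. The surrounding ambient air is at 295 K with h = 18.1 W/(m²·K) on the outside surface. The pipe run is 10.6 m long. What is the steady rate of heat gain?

Treating each annulus and film as a series resistance:
R_cast iron pipe wall = ln(17.9/11)/(2π×57.5×10.6) = 1.271×10^-4 K/W
R_polyisocyanurate foam = ln(62.9/17.9)/(2π×0.0249×10.6) = 0.7578 K/W
R_outer film = 1/(h_o·2πr_oL) = 1/(18.1×2π×0.0629×10.6) = 0.01319 K/W
R_total = 0.7711 K/W
Q = ΔT/R_total = 212/0.7711

Q ≈ 275 W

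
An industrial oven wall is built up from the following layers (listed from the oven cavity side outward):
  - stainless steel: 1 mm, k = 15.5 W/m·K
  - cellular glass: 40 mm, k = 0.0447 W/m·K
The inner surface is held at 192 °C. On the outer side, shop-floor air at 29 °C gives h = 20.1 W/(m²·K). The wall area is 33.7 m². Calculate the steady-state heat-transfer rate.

Q ≈ 5810 W

Model the wall as resistances in series:
R_stainless steel = L/(kA) = 0.001/(15.5×33.7) = 1.914×10^-6 K/W
R_cellular glass = L/(kA) = 0.04/(0.0447×33.7) = 0.02655 K/W
R_outer film = 1/(h_o·A) = 1/(20.1×33.7) = 0.001476 K/W
R_total = 0.02803 K/W
Q = ΔT / R_total = 163 / 0.02803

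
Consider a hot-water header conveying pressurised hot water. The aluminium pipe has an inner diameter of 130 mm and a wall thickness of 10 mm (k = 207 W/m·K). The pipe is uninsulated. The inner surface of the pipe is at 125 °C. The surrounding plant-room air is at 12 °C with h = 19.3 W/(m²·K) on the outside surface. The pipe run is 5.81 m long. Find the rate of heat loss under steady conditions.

Treating each annulus and film as a series resistance:
R_aluminium pipe wall = ln(75/65)/(2π×207×5.81) = 1.894×10^-5 K/W
R_outer film = 1/(h_o·2πr_oL) = 1/(19.3×2π×0.075×5.81) = 0.01892 K/W
R_total = 0.01894 K/W
Q = ΔT/R_total = 113/0.01894

Q ≈ 5970 W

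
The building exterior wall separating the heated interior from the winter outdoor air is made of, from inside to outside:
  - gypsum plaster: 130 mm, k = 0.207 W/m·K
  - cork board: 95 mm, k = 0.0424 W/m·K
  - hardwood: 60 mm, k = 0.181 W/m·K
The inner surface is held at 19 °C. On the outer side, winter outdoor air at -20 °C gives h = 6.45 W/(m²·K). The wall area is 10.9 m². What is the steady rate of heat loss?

Model the wall as resistances in series:
R_gypsum plaster = L/(kA) = 0.13/(0.207×10.9) = 0.05762 K/W
R_cork board = L/(kA) = 0.095/(0.0424×10.9) = 0.2056 K/W
R_hardwood = L/(kA) = 0.06/(0.181×10.9) = 0.03041 K/W
R_outer film = 1/(h_o·A) = 1/(6.45×10.9) = 0.01422 K/W
R_total = 0.3078 K/W
Q = ΔT / R_total = 39 / 0.3078

Q ≈ 127 W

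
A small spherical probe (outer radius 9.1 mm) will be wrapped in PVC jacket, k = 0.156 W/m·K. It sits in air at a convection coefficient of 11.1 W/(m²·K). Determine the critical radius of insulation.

For a sphere r_cr = 2k/h = 2×0.156/11.1
r_cr = 28.1 mm; since the bare radius (9.1 mm) is below r_cr, adding a thin layer of insulation will *increase* heat loss.

r_cr ≈ 28.1 mm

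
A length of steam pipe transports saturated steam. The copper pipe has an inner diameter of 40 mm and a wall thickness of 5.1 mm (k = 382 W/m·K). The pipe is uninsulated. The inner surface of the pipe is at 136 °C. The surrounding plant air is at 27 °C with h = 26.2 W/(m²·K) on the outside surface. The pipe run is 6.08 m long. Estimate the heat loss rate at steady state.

Q ≈ 2740 W

Cylindrical conduction, so R = ln(r₂/r₁)/(2πkL) per layer, in series:
R_copper pipe wall = ln(25.1/20)/(2π×382×6.08) = 1.556×10^-5 K/W
R_outer film = 1/(h_o·2πr_oL) = 1/(26.2×2π×0.0251×6.08) = 0.03981 K/W
R_total = 0.03982 K/W
Q = ΔT/R_total = 109/0.03982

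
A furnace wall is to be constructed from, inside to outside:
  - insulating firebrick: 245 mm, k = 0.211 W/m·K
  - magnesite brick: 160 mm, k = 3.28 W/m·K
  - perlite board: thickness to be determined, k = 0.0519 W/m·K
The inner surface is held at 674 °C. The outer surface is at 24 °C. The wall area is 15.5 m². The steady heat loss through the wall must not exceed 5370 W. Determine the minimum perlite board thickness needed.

L ≈ 34.6 mm

Treating each layer as a thermal resistance in series:
R_insulating firebrick = L/(kA) = 0.245/(0.211×15.5) = 0.07491 K/W
R_magnesite brick = L/(kA) = 0.16/(3.28×15.5) = 0.003147 K/W
Sum of the known resistances R_other = 0.07806 K/W
Required total resistance R_tot = ΔT/Q_allow = 650/5370 = 0.121 K/W
R_perlite board = R_tot − R_other = 0.04298 K/W
L = R·k·A = 0.04298×0.0519×15.5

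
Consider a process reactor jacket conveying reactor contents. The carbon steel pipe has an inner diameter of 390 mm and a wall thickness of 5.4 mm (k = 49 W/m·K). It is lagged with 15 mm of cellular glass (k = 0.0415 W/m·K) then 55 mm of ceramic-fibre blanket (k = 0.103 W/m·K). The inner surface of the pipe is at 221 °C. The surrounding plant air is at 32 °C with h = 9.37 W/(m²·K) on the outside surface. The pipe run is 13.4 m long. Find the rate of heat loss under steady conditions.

Q ≈ 3660 W

Treating each annulus and film as a series resistance:
R_carbon steel pipe wall = ln(200.4/195)/(2π×49×13.4) = 6.621×10^-6 K/W
R_cellular glass = ln(215.4/200.4)/(2π×0.0415×13.4) = 0.02066 K/W
R_ceramic-fibre blanket = ln(270.4/215.4)/(2π×0.103×13.4) = 0.02622 K/W
R_outer film = 1/(h_o·2πr_oL) = 1/(9.37×2π×0.2704×13.4) = 0.004688 K/W
R_total = 0.05158 K/W
Q = ΔT/R_total = 189/0.05158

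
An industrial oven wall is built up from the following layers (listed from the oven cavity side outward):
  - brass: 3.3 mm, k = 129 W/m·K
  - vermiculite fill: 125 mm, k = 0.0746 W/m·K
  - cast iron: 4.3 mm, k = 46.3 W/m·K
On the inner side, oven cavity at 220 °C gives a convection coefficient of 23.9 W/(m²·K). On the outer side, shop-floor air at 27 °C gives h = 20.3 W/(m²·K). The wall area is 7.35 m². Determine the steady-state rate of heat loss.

Model the wall as resistances in series:
R_inner film = 1/(h_i·A) = 1/(23.9×7.35) = 0.005693 K/W
R_brass = L/(kA) = 0.0033/(129×7.35) = 3.48×10^-6 K/W
R_vermiculite fill = L/(kA) = 0.125/(0.0746×7.35) = 0.228 K/W
R_cast iron = L/(kA) = 0.0043/(46.3×7.35) = 1.264×10^-5 K/W
R_outer film = 1/(h_o·A) = 1/(20.3×7.35) = 0.006702 K/W
R_total = 0.2404 K/W
Q = ΔT / R_total = 193 / 0.2404

Q ≈ 803 W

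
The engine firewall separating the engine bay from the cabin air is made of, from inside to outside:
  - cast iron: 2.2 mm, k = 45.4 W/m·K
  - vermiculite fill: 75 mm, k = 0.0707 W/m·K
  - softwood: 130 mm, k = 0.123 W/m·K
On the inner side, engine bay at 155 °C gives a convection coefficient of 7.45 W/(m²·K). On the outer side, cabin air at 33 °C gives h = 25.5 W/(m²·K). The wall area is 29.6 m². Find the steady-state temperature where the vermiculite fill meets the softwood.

T ≈ 91.4 °C

Series thermal resistances:
R_inner film = 1/(h_i·A) = 1/(7.45×29.6) = 0.004535 K/W
R_cast iron = L/(kA) = 0.0022/(45.4×29.6) = 1.637×10^-6 K/W
R_vermiculite fill = L/(kA) = 0.075/(0.0707×29.6) = 0.03584 K/W
R_softwood = L/(kA) = 0.13/(0.123×29.6) = 0.03571 K/W
R_outer film = 1/(h_o·A) = 1/(25.5×29.6) = 0.001325 K/W
R_total = 0.07741 K/W;  Q = ΔT/R_total = 122/0.07741 = 1576 W
T_interface = T_inner − Q·ΣR(inner→interface) = 155 − 1580×0.04037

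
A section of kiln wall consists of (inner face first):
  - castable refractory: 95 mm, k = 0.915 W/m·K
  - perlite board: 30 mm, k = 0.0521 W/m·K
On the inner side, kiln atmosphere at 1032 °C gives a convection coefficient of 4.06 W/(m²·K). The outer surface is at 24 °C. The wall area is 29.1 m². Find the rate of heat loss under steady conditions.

Treating each layer as a thermal resistance in series:
R_inner film = 1/(h_i·A) = 1/(4.06×29.1) = 0.008464 K/W
R_castable refractory = L/(kA) = 0.095/(0.915×29.1) = 0.003568 K/W
R_perlite board = L/(kA) = 0.03/(0.0521×29.1) = 0.01979 K/W
R_total = 0.03182 K/W
Q = ΔT / R_total = 1008 / 0.03182

Q ≈ 31700 W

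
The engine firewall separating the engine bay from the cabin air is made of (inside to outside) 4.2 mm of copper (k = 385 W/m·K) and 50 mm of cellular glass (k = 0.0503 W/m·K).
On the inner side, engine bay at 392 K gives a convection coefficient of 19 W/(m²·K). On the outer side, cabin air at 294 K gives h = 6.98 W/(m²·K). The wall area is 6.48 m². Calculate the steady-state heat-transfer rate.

Model the wall as resistances in series:
R_inner film = 1/(h_i·A) = 1/(19×6.48) = 0.008122 K/W
R_copper = L/(kA) = 0.0042/(385×6.48) = 1.684×10^-6 K/W
R_cellular glass = L/(kA) = 0.05/(0.0503×6.48) = 0.1534 K/W
R_outer film = 1/(h_o·A) = 1/(6.98×6.48) = 0.02211 K/W
R_total = 0.1836 K/W
Q = ΔT / R_total = 98 / 0.1836

Q ≈ 534 W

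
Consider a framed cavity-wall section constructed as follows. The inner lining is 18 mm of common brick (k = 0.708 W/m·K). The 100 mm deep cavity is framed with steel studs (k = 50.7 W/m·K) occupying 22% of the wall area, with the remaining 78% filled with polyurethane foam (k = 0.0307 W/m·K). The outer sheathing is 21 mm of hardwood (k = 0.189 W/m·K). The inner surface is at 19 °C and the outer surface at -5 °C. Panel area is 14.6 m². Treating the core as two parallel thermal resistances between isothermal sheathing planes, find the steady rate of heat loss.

Q ≈ 2410 W

Sheathing layers in series; stud and cavity paths in parallel between them.
R_inner = 0.018/(0.708×14.6) = 0.001741 K/W
R_stud  = 0.1/(50.7×0.22×14.6) = 6.141×10^-4 K/W
R_cav   = 0.1/(0.0307×0.78×14.6) = 0.286 K/W
1/R_core = 1/R_stud + 1/R_cav → R_core = 6.128×10^-4 K/W
R_outer = 0.021/(0.189×14.6) = 0.00761 K/W
R_total = 0.009964 K/W
Q = ΔT/R_total = 24/0.009964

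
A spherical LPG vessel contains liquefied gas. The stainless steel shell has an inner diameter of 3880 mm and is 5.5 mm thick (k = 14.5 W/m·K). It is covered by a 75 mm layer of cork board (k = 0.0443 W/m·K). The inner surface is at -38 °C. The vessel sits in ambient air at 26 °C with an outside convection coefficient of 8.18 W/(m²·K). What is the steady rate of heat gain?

Spherical conduction: R = (1/r_in − 1/r_out)/(4πk) per layer; series-sum.
R_stainless steel shell = (1/1.94 − 1/1.9455)/(4π×14.5) = 7.997×10^-6 K/W
R_cork board = (1/1.9455 − 1/2.0205)/(4π×0.0443) = 0.03427 K/W
R_outer film = 1/(h·4πr_o²) = 1/(8.18×4π×2.0205²) = 0.002383 K/W
R_total = 0.03666 K/W
Q = ΔT/R_total = 64/0.03666

Q ≈ 1750 W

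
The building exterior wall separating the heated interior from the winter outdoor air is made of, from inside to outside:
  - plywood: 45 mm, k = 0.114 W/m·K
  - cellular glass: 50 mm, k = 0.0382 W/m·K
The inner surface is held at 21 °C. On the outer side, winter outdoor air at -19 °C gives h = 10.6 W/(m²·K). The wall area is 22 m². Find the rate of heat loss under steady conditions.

Treating each layer as a thermal resistance in series:
R_plywood = L/(kA) = 0.045/(0.114×22) = 0.01794 K/W
R_cellular glass = L/(kA) = 0.05/(0.0382×22) = 0.0595 K/W
R_outer film = 1/(h_o·A) = 1/(10.6×22) = 0.004288 K/W
R_total = 0.08173 K/W
Q = ΔT / R_total = 40 / 0.08173

Q ≈ 489 W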